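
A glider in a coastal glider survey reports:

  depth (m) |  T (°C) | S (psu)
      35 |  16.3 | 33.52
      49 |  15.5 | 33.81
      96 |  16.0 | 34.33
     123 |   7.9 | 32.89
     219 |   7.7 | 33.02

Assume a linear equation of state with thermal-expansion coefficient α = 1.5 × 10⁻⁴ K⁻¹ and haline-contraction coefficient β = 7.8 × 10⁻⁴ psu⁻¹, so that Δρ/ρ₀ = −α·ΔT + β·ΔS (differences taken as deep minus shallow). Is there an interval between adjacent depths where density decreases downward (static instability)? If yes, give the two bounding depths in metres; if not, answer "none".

Evaluate Δρ/ρ₀ = −αΔT + βΔS across each adjacent pair:
  35–49 m: −αΔT+βΔS = −(1.5 × 10⁻⁴)(-0.8)+(7.8 × 10⁻⁴)(+0.29) = 3.5 × 10⁻⁴ → stable
  49–96 m: −αΔT+βΔS = −(1.5 × 10⁻⁴)(+0.5)+(7.8 × 10⁻⁴)(+0.52) = 3.3 × 10⁻⁴ → stable
  96–123 m: −αΔT+βΔS = −(1.5 × 10⁻⁴)(-8.1)+(7.8 × 10⁻⁴)(-1.44) = 9.2 × 10⁻⁵ → stable
  123–219 m: −αΔT+βΔS = −(1.5 × 10⁻⁴)(-0.2)+(7.8 × 10⁻⁴)(+0.13) = 1.3 × 10⁻⁴ → stable
Every interval has Δρ > 0: the column is stably stratified throughout.

none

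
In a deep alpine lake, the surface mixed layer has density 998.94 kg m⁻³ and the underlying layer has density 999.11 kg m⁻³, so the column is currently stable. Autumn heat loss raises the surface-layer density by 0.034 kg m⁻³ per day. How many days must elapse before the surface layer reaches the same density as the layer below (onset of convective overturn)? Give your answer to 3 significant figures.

5.00 days

Density deficit of the surface layer: 999.11 − 998.94 = 0.17 kg m⁻³.
Required change = 0.17 / 0.034 = 5.00 days.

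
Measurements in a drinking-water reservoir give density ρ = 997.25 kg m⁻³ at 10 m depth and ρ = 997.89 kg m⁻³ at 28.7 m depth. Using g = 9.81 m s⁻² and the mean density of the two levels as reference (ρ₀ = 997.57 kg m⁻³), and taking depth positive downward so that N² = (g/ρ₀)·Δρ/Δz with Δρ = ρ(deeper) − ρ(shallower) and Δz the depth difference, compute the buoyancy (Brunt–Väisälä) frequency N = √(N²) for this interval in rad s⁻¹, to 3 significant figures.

0.0183 rad s⁻¹

Δρ = 997.89 − 997.25 = 0.64 kg m⁻³ over Δz = 28.7 − 10 = 18.7 m.
N² = (9.81/997.57) × (0.64/18.7) = 3.3656 × 10⁻⁴ s⁻².
N = √(3.3656 × 10⁻⁴) = 0.018346 rad s⁻¹ ≈ 0.0183 rad s⁻¹.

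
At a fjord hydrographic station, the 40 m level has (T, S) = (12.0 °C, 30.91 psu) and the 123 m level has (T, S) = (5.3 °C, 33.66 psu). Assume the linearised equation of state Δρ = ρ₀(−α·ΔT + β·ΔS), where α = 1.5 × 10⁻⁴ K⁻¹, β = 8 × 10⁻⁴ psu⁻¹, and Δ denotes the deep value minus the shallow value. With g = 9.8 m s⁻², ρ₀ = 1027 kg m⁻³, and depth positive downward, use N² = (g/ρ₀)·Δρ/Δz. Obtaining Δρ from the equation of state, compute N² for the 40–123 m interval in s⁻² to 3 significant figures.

ΔT = -6.7 K, ΔS = +2.75 psu (deep − shallow).
Δρ/ρ₀ = −αΔT + βΔS = 1.005 × 10⁻³ + 2.20 × 10⁻³ = 3.205 × 10⁻³, so Δρ ≈ 3.292 kg m⁻³.
N² = (g/ρ₀)·Δρ/Δz = g·(Δρ/ρ₀)/Δz = 9.8 × 3.205 × 10⁻³ / 83 = 3.7842 × 10⁻⁴ s⁻² ≈ 3.78 × 10⁻⁴ s⁻².

3.78 × 10⁻⁴ s⁻²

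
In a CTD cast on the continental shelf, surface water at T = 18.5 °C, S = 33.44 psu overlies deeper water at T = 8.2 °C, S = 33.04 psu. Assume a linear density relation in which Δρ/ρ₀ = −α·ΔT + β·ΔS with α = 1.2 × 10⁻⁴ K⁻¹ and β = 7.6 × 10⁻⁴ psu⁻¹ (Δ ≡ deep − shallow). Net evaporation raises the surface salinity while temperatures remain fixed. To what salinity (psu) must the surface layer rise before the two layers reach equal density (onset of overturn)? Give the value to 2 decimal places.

Neutral buoyancy requires −α(T_deep − T_surf) + β(S_deep − S_surf′) = 0.
S_surf′ = S_deep − (α/β)·ΔT = 33.04 − (1.2 × 10⁻⁴/7.6 × 10⁻⁴)·(-10.3) = 34.6663 psu.
Increase required: 34.6663 − 33.44 = 1.2263 psu.

34.67 psu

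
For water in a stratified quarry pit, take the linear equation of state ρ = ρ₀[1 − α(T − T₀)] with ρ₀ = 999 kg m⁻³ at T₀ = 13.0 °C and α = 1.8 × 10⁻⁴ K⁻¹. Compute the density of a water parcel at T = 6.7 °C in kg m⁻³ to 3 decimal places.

1000.133 kg m⁻³

T − T₀ = -6.3 K.
Bracket = 1 − α·(-6.3) = 1 + (1.134 × 10⁻³) = 1.0011340.
ρ = 999 × 1.0011340 = 1000.133 kg m⁻³.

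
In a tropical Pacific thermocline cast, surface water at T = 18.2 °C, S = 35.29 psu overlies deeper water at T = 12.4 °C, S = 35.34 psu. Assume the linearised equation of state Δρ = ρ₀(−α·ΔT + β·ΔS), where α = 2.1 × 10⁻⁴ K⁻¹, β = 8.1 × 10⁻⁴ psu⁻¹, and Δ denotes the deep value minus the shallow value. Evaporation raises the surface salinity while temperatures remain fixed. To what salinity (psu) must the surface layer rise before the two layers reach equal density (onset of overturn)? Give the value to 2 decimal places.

36.84 psu

Neutral buoyancy requires −α(T_deep − T_surf) + β(S_deep − S_surf′) = 0.
S_surf′ = S_deep − (α/β)·ΔT = 35.34 − (2.1 × 10⁻⁴/8.1 × 10⁻⁴)·(-5.8) = 36.8437 psu.
Increase required: 36.8437 − 35.29 = 1.5537 psu.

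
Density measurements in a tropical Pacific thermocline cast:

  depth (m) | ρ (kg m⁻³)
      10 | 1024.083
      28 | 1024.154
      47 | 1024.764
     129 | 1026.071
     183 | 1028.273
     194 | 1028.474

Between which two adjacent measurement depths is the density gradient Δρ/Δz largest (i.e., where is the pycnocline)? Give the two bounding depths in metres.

Compute the density gradient over each adjacent pair:
  10–28 m: Δρ/Δz = 0.071/18 = 3.9 × 10⁻³ kg m⁻⁴
  28–47 m: Δρ/Δz = 0.610/19 = 0.032 kg m⁻⁴
  47–129 m: Δρ/Δz = 1.307/82 = 0.016 kg m⁻⁴
  129–183 m: Δρ/Δz = 2.202/54 = 0.041 kg m⁻⁴
  183–194 m: Δρ/Δz = 0.201/11 = 0.018 kg m⁻⁴
The largest gradient is in the 129–183 m interval — the pycnocline.

129–183 m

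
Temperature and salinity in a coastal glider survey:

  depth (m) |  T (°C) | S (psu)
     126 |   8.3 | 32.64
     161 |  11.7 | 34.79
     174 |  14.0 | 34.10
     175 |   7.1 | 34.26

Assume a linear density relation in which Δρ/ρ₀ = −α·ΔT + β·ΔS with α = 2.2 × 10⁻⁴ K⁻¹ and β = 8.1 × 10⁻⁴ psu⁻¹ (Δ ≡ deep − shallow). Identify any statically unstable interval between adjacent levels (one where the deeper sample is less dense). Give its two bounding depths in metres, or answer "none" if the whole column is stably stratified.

161–174 m

Evaluate Δρ/ρ₀ = −αΔT + βΔS across each adjacent pair:
  126–161 m: −αΔT+βΔS = −(2.2 × 10⁻⁴)(+3.4)+(8.1 × 10⁻⁴)(+2.15) = 9.9 × 10⁻⁴ → stable
  161–174 m: −αΔT+βΔS = −(2.2 × 10⁻⁴)(+2.3)+(8.1 × 10⁻⁴)(-0.69) = -1.1 × 10⁻³ → UNSTABLE
  174–175 m: −αΔT+βΔS = −(2.2 × 10⁻⁴)(-6.9)+(8.1 × 10⁻⁴)(+0.16) = 1.6 × 10⁻³ → stable
The 161–174 m interval has Δρ < 0: lighter water underlies denser water.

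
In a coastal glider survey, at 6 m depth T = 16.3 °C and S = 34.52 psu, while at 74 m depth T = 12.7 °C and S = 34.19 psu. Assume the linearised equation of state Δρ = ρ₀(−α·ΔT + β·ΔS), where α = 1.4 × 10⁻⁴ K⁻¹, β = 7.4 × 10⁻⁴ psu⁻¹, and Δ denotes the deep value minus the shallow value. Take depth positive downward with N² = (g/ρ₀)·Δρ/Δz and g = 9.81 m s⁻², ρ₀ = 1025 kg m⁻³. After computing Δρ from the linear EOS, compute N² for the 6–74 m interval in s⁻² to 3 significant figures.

3.75 × 10⁻⁵ s⁻²

ΔT = -3.6 K, ΔS = -0.33 psu (deep − shallow).
Δρ/ρ₀ = −αΔT + βΔS = 5.04 × 10⁻⁴ − 2.442 × 10⁻⁴ = 2.598 × 10⁻⁴, so Δρ ≈ 0.2663 kg m⁻³.
N² = (g/ρ₀)·Δρ/Δz = g·(Δρ/ρ₀)/Δz = 9.81 × 2.598 × 10⁻⁴ / 68 = 3.7480 × 10⁻⁵ s⁻² ≈ 3.75 × 10⁻⁵ s⁻².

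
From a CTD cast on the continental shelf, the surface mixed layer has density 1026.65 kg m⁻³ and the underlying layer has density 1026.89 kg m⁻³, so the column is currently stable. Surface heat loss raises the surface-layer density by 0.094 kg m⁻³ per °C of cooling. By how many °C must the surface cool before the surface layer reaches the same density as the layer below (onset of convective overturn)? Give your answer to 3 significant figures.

Density deficit of the surface layer: 1026.89 − 1026.65 = 0.24 kg m⁻³.
Required change = 0.24 / 0.094 = 2.55 °C.

2.55 °C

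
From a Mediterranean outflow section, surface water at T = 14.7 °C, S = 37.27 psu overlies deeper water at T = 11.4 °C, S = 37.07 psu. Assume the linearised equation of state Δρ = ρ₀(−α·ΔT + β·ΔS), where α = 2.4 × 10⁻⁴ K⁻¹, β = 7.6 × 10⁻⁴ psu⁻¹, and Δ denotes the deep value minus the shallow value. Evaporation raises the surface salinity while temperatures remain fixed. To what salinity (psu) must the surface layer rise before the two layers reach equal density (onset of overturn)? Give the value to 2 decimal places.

38.11 psu

Neutral buoyancy requires −α(T_deep − T_surf) + β(S_deep − S_surf′) = 0.
S_surf′ = S_deep − (α/β)·ΔT = 37.07 − (2.4 × 10⁻⁴/7.6 × 10⁻⁴)·(-3.3) = 38.1121 psu.
Increase required: 38.1121 − 37.27 = 0.8421 psu.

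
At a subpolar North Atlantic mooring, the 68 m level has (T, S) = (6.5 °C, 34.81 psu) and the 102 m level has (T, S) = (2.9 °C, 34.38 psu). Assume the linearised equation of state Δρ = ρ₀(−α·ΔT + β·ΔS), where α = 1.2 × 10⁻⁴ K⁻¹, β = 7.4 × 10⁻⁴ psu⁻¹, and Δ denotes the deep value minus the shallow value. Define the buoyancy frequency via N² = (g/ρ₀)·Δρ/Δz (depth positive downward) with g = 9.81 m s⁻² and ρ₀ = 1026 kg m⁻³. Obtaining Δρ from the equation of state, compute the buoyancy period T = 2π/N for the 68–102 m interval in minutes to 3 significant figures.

18.3 min

ΔT = -3.6 K, ΔS = -0.43 psu (deep − shallow).
Δρ/ρ₀ = −αΔT + βΔS = 4.32 × 10⁻⁴ − 3.182 × 10⁻⁴ = 1.138 × 10⁻⁴, so Δρ ≈ 0.1168 kg m⁻³.
N² = (g/ρ₀)·Δρ/Δz = g·(Δρ/ρ₀)/Δz = 9.81 × 1.138 × 10⁻⁴ / 34 = 3.2835 × 10⁻⁵ s⁻².
N = √(3.2835 × 10⁻⁵) = 5.7302 × 10⁻³ rad s⁻¹ → T = 2π/N = 1.0965 × 10³ s = 18.275 min ≈ 18.3 min.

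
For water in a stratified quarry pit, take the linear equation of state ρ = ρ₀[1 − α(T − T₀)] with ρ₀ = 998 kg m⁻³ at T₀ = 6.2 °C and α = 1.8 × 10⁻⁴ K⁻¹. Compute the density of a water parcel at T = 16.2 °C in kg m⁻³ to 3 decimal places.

996.204 kg m⁻³

T − T₀ = +10.0 K.
Bracket = 1 − α·(+10.0) = 1 + (-1.80 × 10⁻³) = 0.9982000.
ρ = 998 × 0.9982000 = 996.204 kg m⁻³.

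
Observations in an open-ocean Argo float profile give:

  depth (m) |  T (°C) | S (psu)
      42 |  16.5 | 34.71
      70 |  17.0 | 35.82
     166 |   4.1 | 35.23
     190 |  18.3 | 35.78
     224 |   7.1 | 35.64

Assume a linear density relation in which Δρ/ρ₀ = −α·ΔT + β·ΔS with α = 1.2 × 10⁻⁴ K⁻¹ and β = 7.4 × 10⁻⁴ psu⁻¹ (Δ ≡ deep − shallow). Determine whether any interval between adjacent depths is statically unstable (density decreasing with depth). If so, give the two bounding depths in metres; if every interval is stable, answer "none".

Evaluate Δρ/ρ₀ = −αΔT + βΔS across each adjacent pair:
  42–70 m: −αΔT+βΔS = −(1.2 × 10⁻⁴)(+0.5)+(7.4 × 10⁻⁴)(+1.11) = 7.6 × 10⁻⁴ → stable
  70–166 m: −αΔT+βΔS = −(1.2 × 10⁻⁴)(-12.9)+(7.4 × 10⁻⁴)(-0.59) = 1.1 × 10⁻³ → stable
  166–190 m: −αΔT+βΔS = −(1.2 × 10⁻⁴)(+14.2)+(7.4 × 10⁻⁴)(+0.55) = -1.3 × 10⁻³ → UNSTABLE
  190–224 m: −αΔT+βΔS = −(1.2 × 10⁻⁴)(-11.2)+(7.4 × 10⁻⁴)(-0.14) = 1.2 × 10⁻³ → stable
The 166–190 m interval has Δρ < 0: lighter water underlies denser water.

166–190 m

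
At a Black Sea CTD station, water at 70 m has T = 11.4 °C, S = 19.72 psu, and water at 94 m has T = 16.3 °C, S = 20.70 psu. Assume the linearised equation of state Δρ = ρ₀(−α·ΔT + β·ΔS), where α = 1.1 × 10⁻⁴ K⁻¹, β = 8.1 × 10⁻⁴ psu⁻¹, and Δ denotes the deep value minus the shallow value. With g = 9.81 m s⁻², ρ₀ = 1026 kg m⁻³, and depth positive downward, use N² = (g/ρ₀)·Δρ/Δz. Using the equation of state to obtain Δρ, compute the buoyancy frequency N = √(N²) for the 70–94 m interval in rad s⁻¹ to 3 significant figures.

ΔT = +4.9 K, ΔS = +0.98 psu (deep − shallow).
Δρ/ρ₀ = −αΔT + βΔS = -5.39 × 10⁻⁴ + 7.938 × 10⁻⁴ = 2.548 × 10⁻⁴, so Δρ ≈ 0.2614 kg m⁻³.
N² = (g/ρ₀)·Δρ/Δz = g·(Δρ/ρ₀)/Δz = 9.81 × 2.548 × 10⁻⁴ / 24 = 1.0415 × 10⁻⁴ s⁻².
N = √(1.0415 × 10⁻⁴) = 0.010205 rad s⁻¹ ≈ 0.0102 rad s⁻¹.

0.0102 rad s⁻¹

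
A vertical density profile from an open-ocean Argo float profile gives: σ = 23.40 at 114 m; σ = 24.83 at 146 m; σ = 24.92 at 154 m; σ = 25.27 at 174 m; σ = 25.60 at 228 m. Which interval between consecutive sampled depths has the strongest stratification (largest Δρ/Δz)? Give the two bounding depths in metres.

114–146 m

Compute the density gradient over each adjacent pair:
  114–146 m: Δρ/Δz = 1.43/32 = 0.045 kg m⁻⁴
  146–154 m: Δρ/Δz = 0.09/8 = 0.011 kg m⁻⁴
  154–174 m: Δρ/Δz = 0.35/20 = 0.017 kg m⁻⁴
  174–228 m: Δρ/Δz = 0.33/54 = 6.1 × 10⁻³ kg m⁻⁴
The largest gradient is in the 114–146 m interval — the pycnocline.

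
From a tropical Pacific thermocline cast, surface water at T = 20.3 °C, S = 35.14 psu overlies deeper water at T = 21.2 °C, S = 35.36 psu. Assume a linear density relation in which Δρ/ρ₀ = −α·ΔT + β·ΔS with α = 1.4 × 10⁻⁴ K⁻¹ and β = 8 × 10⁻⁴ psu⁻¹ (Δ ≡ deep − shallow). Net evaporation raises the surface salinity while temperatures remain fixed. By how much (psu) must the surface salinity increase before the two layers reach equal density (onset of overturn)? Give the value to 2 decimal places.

0.06 psu

Neutral buoyancy requires −α(T_deep − T_surf) + β(S_deep − S_surf′) = 0.
S_surf′ = S_deep − (α/β)·ΔT = 35.36 − (1.4 × 10⁻⁴/8 × 10⁻⁴)·(+0.9) = 35.2025 psu.
Increase required: 35.2025 − 35.14 = 0.0625 psu.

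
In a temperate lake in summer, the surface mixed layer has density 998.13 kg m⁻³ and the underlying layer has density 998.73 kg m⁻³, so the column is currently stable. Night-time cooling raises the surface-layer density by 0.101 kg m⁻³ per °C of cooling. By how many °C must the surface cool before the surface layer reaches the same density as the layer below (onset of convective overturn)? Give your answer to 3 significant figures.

Density deficit of the surface layer: 998.73 − 998.13 = 0.6 kg m⁻³.
Required change = 0.6 / 0.101 = 5.94 °C.

5.94 °C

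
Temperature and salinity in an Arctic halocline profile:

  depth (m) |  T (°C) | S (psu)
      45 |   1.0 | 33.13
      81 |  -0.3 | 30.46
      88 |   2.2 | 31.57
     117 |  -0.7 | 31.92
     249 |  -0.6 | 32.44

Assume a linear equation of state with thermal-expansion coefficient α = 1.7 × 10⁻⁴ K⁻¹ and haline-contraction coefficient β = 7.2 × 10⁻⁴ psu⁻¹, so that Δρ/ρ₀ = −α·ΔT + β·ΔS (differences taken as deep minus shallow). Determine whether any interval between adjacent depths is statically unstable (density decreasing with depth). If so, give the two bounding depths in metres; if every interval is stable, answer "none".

Evaluate Δρ/ρ₀ = −αΔT + βΔS across each adjacent pair:
  45–81 m: −αΔT+βΔS = −(1.7 × 10⁻⁴)(-1.3)+(7.2 × 10⁻⁴)(-2.67) = -1.7 × 10⁻³ → UNSTABLE
  81–88 m: −αΔT+βΔS = −(1.7 × 10⁻⁴)(+2.5)+(7.2 × 10⁻⁴)(+1.11) = 3.7 × 10⁻⁴ → stable
  88–117 m: −αΔT+βΔS = −(1.7 × 10⁻⁴)(-2.9)+(7.2 × 10⁻⁴)(+0.35) = 7.5 × 10⁻⁴ → stable
  117–249 m: −αΔT+βΔS = −(1.7 × 10⁻⁴)(+0.1)+(7.2 × 10⁻⁴)(+0.52) = 3.6 × 10⁻⁴ → stable
The 45–81 m interval has Δρ < 0: lighter water underlies denser water.

45–81 m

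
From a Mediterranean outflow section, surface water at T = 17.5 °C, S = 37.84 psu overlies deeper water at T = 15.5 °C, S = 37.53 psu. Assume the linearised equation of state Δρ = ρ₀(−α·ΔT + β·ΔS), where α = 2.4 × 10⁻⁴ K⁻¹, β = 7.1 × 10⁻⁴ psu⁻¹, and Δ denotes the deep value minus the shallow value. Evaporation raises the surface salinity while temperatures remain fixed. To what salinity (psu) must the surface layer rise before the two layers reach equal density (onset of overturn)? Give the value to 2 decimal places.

Neutral buoyancy requires −α(T_deep − T_surf) + β(S_deep − S_surf′) = 0.
S_surf′ = S_deep − (α/β)·ΔT = 37.53 − (2.4 × 10⁻⁴/7.1 × 10⁻⁴)·(-2.0) = 38.2061 psu.
Increase required: 38.2061 − 37.84 = 0.3661 psu.

38.21 psu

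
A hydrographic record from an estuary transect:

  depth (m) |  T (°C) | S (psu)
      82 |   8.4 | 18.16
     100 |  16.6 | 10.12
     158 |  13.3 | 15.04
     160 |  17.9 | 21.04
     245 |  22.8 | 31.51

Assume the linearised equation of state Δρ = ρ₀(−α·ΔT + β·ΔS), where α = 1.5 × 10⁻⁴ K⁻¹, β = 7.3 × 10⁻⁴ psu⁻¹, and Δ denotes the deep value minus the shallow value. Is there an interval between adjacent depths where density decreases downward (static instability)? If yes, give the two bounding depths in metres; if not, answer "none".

82–100 m

Evaluate Δρ/ρ₀ = −αΔT + βΔS across each adjacent pair:
  82–100 m: −αΔT+βΔS = −(1.5 × 10⁻⁴)(+8.2)+(7.3 × 10⁻⁴)(-8.04) = -7.1 × 10⁻³ → UNSTABLE
  100–158 m: −αΔT+βΔS = −(1.5 × 10⁻⁴)(-3.3)+(7.3 × 10⁻⁴)(+4.92) = 4.1 × 10⁻³ → stable
  158–160 m: −αΔT+βΔS = −(1.5 × 10⁻⁴)(+4.6)+(7.3 × 10⁻⁴)(+6.00) = 3.7 × 10⁻³ → stable
  160–245 m: −αΔT+βΔS = −(1.5 × 10⁻⁴)(+4.9)+(7.3 × 10⁻⁴)(+10.47) = 6.9 × 10⁻³ → stable
The 82–100 m interval has Δρ < 0: lighter water underlies denser water.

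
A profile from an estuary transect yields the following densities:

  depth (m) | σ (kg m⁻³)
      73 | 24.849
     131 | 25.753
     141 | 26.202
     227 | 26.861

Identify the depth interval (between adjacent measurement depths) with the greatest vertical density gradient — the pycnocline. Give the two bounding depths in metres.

131–141 m

Compute the density gradient over each adjacent pair:
  73–131 m: Δρ/Δz = 0.904/58 = 0.016 kg m⁻⁴
  131–141 m: Δρ/Δz = 0.449/10 = 0.045 kg m⁻⁴
  141–227 m: Δρ/Δz = 0.659/86 = 7.7 × 10⁻³ kg m⁻⁴
The largest gradient is in the 131–141 m interval — the pycnocline.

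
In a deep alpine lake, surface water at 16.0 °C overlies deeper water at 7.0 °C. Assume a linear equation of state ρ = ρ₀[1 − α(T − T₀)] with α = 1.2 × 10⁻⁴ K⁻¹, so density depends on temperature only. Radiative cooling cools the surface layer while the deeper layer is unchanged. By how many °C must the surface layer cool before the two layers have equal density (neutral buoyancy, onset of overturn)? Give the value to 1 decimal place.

With temperature the only control, equal density requires T_surf′ = T_deep.
T_surf′ = 7.0 °C.
Cooling required: 16.0 − 7.0 = 9.0 °C.

9.0 °C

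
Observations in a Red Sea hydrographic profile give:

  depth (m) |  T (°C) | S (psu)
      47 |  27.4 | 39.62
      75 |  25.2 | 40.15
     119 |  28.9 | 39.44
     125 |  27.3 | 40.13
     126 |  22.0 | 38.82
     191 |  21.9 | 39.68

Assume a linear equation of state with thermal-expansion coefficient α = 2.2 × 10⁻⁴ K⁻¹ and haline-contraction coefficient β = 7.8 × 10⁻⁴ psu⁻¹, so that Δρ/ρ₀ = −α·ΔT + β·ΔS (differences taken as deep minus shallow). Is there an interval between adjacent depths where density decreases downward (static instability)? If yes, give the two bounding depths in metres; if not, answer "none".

75–119 m

Evaluate Δρ/ρ₀ = −αΔT + βΔS across each adjacent pair:
  47–75 m: −αΔT+βΔS = −(2.2 × 10⁻⁴)(-2.2)+(7.8 × 10⁻⁴)(+0.53) = 9.0 × 10⁻⁴ → stable
  75–119 m: −αΔT+βΔS = −(2.2 × 10⁻⁴)(+3.7)+(7.8 × 10⁻⁴)(-0.71) = -1.4 × 10⁻³ → UNSTABLE
  119–125 m: −αΔT+βΔS = −(2.2 × 10⁻⁴)(-1.6)+(7.8 × 10⁻⁴)(+0.69) = 8.9 × 10⁻⁴ → stable
  125–126 m: −αΔT+βΔS = −(2.2 × 10⁻⁴)(-5.3)+(7.8 × 10⁻⁴)(-1.31) = 1.4 × 10⁻⁴ → stable
  126–191 m: −αΔT+βΔS = −(2.2 × 10⁻⁴)(-0.1)+(7.8 × 10⁻⁴)(+0.86) = 6.9 × 10⁻⁴ → stable
The 75–119 m interval has Δρ < 0: lighter water underlies denser water.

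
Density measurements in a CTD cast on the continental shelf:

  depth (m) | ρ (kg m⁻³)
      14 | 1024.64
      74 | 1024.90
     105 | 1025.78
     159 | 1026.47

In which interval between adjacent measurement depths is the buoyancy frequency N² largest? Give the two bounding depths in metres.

74–105 m

Compute the density gradient over each adjacent pair:
  14–74 m: Δρ/Δz = 0.26/60 = 4.3 × 10⁻³ kg m⁻⁴
  74–105 m: Δρ/Δz = 0.88/31 = 0.028 kg m⁻⁴
  105–159 m: Δρ/Δz = 0.69/54 = 0.013 kg m⁻⁴
The largest gradient is in the 74–105 m interval — the pycnocline.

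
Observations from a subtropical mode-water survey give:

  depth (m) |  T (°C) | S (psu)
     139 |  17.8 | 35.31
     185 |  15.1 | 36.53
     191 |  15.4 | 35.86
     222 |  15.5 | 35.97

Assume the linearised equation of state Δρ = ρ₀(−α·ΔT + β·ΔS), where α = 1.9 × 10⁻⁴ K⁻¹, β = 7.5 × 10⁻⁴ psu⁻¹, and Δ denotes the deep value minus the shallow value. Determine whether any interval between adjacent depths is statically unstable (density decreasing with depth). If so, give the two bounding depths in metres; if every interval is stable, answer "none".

185–191 m

Evaluate Δρ/ρ₀ = −αΔT + βΔS across each adjacent pair:
  139–185 m: −αΔT+βΔS = −(1.9 × 10⁻⁴)(-2.7)+(7.5 × 10⁻⁴)(+1.22) = 1.4 × 10⁻³ → stable
  185–191 m: −αΔT+βΔS = −(1.9 × 10⁻⁴)(+0.3)+(7.5 × 10⁻⁴)(-0.67) = -5.6 × 10⁻⁴ → UNSTABLE
  191–222 m: −αΔT+βΔS = −(1.9 × 10⁻⁴)(+0.1)+(7.5 × 10⁻⁴)(+0.11) = 6.3 × 10⁻⁵ → stable
The 185–191 m interval has Δρ < 0: lighter water underlies denser water.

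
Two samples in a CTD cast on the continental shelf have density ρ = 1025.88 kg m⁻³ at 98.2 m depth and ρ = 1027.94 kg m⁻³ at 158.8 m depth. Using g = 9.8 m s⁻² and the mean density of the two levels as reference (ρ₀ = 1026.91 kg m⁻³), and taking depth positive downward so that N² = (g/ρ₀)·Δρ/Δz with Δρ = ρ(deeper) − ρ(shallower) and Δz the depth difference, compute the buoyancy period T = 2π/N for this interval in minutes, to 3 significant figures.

Δρ = 1027.94 − 1025.88 = 2.06 kg m⁻³ over Δz = 158.8 − 98.2 = 60.6 m.
N² = (9.8/1026.91) × (2.06/60.6) = 3.2441 × 10⁻⁴ s⁻².
N = √(3.2441 × 10⁻⁴) = 0.018011 rad s⁻¹, so T = 2π/N = 348.85 s = 5.8142 min ≈ 5.81 min.

5.81 min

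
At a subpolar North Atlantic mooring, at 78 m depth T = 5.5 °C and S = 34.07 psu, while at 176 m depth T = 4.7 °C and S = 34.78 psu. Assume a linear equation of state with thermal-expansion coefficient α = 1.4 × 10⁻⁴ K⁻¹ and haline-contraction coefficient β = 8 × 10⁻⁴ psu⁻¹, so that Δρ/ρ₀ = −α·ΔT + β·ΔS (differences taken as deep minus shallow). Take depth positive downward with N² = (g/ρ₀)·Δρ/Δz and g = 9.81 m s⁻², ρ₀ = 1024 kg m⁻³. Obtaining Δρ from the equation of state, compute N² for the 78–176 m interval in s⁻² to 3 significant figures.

6.81 × 10⁻⁵ s⁻²

ΔT = -0.8 K, ΔS = +0.71 psu (deep − shallow).
Δρ/ρ₀ = −αΔT + βΔS = 1.12 × 10⁻⁴ + 5.68 × 10⁻⁴ = 6.80 × 10⁻⁴, so Δρ ≈ 0.6963 kg m⁻³.
N² = (g/ρ₀)·Δρ/Δz = g·(Δρ/ρ₀)/Δz = 9.81 × 6.80 × 10⁻⁴ / 98 = 6.8069 × 10⁻⁵ s⁻² ≈ 6.81 × 10⁻⁵ s⁻².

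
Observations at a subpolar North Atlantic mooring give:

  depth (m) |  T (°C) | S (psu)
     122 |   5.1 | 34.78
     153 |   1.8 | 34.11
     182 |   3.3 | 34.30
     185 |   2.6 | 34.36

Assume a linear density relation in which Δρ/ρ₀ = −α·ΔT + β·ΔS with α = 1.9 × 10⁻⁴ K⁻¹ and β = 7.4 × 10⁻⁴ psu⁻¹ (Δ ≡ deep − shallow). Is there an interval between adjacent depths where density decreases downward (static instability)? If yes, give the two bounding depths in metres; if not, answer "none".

Evaluate Δρ/ρ₀ = −αΔT + βΔS across each adjacent pair:
  122–153 m: −αΔT+βΔS = −(1.9 × 10⁻⁴)(-3.3)+(7.4 × 10⁻⁴)(-0.67) = 1.3 × 10⁻⁴ → stable
  153–182 m: −αΔT+βΔS = −(1.9 × 10⁻⁴)(+1.5)+(7.4 × 10⁻⁴)(+0.19) = -1.4 × 10⁻⁴ → UNSTABLE
  182–185 m: −αΔT+βΔS = −(1.9 × 10⁻⁴)(-0.7)+(7.4 × 10⁻⁴)(+0.06) = 1.8 × 10⁻⁴ → stable
The 153–182 m interval has Δρ < 0: lighter water underlies denser water.

153–182 m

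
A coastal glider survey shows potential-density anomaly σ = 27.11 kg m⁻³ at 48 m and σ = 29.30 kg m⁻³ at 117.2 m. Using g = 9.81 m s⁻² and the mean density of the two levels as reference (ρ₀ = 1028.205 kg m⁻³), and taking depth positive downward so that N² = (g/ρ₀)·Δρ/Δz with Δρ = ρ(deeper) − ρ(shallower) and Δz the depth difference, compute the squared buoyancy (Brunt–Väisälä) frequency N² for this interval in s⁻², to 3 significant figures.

3.02 × 10⁻⁴ s⁻²

Δρ = 1029.30 − 1027.11 = 2.19 kg m⁻³ over Δz = 117.2 − 48 = 69.2 m.
N² = (9.81/1028.205) × (2.19/69.2) = 3.0194 × 10⁻⁴ s⁻² ≈ 3.02 × 10⁻⁴ s⁻².
A positive N² confirms static stability across the interval.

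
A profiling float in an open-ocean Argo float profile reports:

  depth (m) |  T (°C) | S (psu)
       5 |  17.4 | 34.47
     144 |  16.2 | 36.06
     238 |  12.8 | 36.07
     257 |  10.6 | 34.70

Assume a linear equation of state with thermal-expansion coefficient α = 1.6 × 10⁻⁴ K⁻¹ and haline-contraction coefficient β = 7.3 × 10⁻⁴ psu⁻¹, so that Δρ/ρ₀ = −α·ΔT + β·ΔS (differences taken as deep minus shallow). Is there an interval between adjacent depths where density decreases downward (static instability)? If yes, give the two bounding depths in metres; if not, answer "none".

Evaluate Δρ/ρ₀ = −αΔT + βΔS across each adjacent pair:
  5–144 m: −αΔT+βΔS = −(1.6 × 10⁻⁴)(-1.2)+(7.3 × 10⁻⁴)(+1.59) = 1.4 × 10⁻³ → stable
  144–238 m: −αΔT+βΔS = −(1.6 × 10⁻⁴)(-3.4)+(7.3 × 10⁻⁴)(+0.01) = 5.5 × 10⁻⁴ → stable
  238–257 m: −αΔT+βΔS = −(1.6 × 10⁻⁴)(-2.2)+(7.3 × 10⁻⁴)(-1.37) = -6.5 × 10⁻⁴ → UNSTABLE
The 238–257 m interval has Δρ < 0: lighter water underlies denser water.

238–257 m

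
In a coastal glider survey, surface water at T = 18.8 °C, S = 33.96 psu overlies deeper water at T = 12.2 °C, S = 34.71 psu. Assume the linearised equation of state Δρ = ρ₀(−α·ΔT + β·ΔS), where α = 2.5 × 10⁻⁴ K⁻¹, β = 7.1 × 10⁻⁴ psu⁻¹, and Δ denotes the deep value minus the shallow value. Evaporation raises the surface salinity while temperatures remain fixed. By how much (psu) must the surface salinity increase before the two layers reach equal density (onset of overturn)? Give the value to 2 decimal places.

Neutral buoyancy requires −α(T_deep − T_surf) + β(S_deep − S_surf′) = 0.
S_surf′ = S_deep − (α/β)·ΔT = 34.71 − (2.5 × 10⁻⁴/7.1 × 10⁻⁴)·(-6.6) = 37.0339 psu.
Increase required: 37.0339 − 33.96 = 3.0739 psu.

3.07 psu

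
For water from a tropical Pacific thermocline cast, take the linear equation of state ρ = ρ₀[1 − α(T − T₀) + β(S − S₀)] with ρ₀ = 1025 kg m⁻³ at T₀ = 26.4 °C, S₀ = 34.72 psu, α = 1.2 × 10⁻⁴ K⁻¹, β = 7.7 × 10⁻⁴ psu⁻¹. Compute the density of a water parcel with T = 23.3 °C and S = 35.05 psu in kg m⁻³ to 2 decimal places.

T − T₀ = -3.1 K, S − S₀ = +0.33 psu.
Bracket = 1 − α·(-3.1) + β·(+0.33) = 1 + (6.261 × 10⁻⁴) = 1.0006261.
ρ = 1025 × 1.0006261 = 1025.64 kg m⁻³.

1025.64 kg m⁻³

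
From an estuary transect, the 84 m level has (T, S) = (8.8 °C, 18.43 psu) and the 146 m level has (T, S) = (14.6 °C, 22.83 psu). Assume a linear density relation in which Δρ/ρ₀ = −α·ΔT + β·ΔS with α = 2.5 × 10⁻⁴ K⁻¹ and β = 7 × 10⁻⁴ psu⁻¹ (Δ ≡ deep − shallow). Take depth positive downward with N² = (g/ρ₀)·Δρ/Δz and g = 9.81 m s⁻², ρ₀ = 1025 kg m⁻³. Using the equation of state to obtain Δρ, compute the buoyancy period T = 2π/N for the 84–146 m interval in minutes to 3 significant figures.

ΔT = +5.8 K, ΔS = +4.40 psu (deep − shallow).
Δρ/ρ₀ = −αΔT + βΔS = -1.45 × 10⁻³ + 3.08 × 10⁻³ = 1.63 × 10⁻³, so Δρ ≈ 1.671 kg m⁻³.
N² = (g/ρ₀)·Δρ/Δz = g·(Δρ/ρ₀)/Δz = 9.81 × 1.63 × 10⁻³ / 62 = 2.5791 × 10⁻⁴ s⁻².
N = √(2.5791 × 10⁻⁴) = 0.016060 rad s⁻¹ → T = 2π/N = 391.23 s = 6.5205 min ≈ 6.52 min.

6.52 min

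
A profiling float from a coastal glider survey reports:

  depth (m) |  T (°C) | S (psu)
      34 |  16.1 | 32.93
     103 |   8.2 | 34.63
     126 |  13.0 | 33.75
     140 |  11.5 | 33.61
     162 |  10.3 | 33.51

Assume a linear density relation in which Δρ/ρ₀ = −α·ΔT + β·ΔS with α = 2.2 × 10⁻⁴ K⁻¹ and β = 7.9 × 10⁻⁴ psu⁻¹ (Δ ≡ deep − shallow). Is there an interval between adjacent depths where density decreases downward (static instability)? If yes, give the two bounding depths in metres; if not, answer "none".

Evaluate Δρ/ρ₀ = −αΔT + βΔS across each adjacent pair:
  34–103 m: −αΔT+βΔS = −(2.2 × 10⁻⁴)(-7.9)+(7.9 × 10⁻⁴)(+1.70) = 3.1 × 10⁻³ → stable
  103–126 m: −αΔT+βΔS = −(2.2 × 10⁻⁴)(+4.8)+(7.9 × 10⁻⁴)(-0.88) = -1.8 × 10⁻³ → UNSTABLE
  126–140 m: −αΔT+βΔS = −(2.2 × 10⁻⁴)(-1.5)+(7.9 × 10⁻⁴)(-0.14) = 2.2 × 10⁻⁴ → stable
  140–162 m: −αΔT+βΔS = −(2.2 × 10⁻⁴)(-1.2)+(7.9 × 10⁻⁴)(-0.10) = 1.8 × 10⁻⁴ → stable
The 103–126 m interval has Δρ < 0: lighter water underlies denser water.

103–126 m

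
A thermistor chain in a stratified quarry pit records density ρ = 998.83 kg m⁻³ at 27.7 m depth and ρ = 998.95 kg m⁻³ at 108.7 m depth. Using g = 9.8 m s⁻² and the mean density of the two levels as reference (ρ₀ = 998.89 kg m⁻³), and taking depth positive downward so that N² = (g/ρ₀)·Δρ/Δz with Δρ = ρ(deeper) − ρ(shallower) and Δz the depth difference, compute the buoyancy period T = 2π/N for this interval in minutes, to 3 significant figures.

Δρ = 998.95 − 998.83 = 0.12 kg m⁻³ over Δz = 108.7 − 27.7 = 81 m.
N² = (9.8/998.89) × (0.12/81) = 1.4535 × 10⁻⁵ s⁻².
N = √(1.4535 × 10⁻⁵) = 3.8125 × 10⁻³ rad s⁻¹, so T = 2π/N = 1.6480 × 10³ s = 27.467 min ≈ 27.5 min.

27.5 min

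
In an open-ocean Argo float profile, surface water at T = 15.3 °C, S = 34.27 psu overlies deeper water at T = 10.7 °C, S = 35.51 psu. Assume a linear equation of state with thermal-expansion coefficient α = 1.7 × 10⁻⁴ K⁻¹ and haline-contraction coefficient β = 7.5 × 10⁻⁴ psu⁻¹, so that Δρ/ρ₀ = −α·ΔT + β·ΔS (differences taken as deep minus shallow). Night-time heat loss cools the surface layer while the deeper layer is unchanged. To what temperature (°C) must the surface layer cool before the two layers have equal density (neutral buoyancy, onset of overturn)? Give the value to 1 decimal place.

5.2 °C

Neutral buoyancy requires Δρ = 0, i.e. −α(T_deep − T_surf′) + β(S_deep − S_surf) = 0.
T_surf′ = T_deep − (β/α)·ΔS = 10.7 − (7.5 × 10⁻⁴/1.7 × 10⁻⁴)·(+1.24) = 5.229 °C.
Cooling required: 15.3 − (5.229) = 10.071 °C.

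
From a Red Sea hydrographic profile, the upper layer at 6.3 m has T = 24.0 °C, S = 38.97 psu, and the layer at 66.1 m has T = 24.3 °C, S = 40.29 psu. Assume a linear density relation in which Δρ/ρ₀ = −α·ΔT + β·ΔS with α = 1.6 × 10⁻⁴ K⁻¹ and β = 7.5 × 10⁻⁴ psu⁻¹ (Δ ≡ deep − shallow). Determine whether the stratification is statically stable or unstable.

ΔT = 24.3 − 24.0 = +0.3 K and ΔS = 40.29 − 38.97 = +1.32 psu (deep − shallow).
−αΔT = -4.80 × 10⁻⁵; βΔS = 9.90 × 10⁻⁴; sum Δρ/ρ₀ = 9.42 × 10⁻⁴.
Δρ/ρ₀ > 0, so Δρ > 0: deeper water is denser → statically stable.

stable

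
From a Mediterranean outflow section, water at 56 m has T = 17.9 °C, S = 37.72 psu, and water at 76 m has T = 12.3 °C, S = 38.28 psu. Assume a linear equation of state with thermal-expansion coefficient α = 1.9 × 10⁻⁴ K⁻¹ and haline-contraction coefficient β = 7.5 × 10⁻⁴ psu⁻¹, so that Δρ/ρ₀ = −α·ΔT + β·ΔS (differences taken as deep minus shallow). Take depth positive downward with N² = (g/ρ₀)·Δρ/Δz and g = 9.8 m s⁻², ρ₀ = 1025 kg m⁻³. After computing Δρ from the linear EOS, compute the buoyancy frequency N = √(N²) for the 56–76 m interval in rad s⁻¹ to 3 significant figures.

ΔT = -5.6 K, ΔS = +0.56 psu (deep − shallow).
Δρ/ρ₀ = −αΔT + βΔS = 1.064 × 10⁻³ + 4.20 × 10⁻⁴ = 1.484 × 10⁻³, so Δρ ≈ 1.521 kg m⁻³.
N² = (g/ρ₀)·Δρ/Δz = g·(Δρ/ρ₀)/Δz = 9.8 × 1.484 × 10⁻³ / 20 = 7.2716 × 10⁻⁴ s⁻².
N = √(7.2716 × 10⁻⁴) = 0.026966 rad s⁻¹ ≈ 0.0270 rad s⁻¹.

0.0270 rad s⁻¹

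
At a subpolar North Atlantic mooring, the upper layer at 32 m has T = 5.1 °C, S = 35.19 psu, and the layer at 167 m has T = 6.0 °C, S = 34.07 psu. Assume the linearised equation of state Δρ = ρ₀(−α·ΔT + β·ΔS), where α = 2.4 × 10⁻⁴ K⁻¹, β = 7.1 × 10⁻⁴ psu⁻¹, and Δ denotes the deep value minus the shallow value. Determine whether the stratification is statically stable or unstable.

ΔT = 6.0 − 5.1 = +0.9 K and ΔS = 34.07 − 35.19 = -1.12 psu (deep − shallow).
−αΔT = -2.16 × 10⁻⁴; βΔS = -7.952 × 10⁻⁴; sum Δρ/ρ₀ = -1.0112 × 10⁻³.
Δρ/ρ₀ < 0, so Δρ < 0: deeper water is lighter → statically unstable; the column would overturn.

unstable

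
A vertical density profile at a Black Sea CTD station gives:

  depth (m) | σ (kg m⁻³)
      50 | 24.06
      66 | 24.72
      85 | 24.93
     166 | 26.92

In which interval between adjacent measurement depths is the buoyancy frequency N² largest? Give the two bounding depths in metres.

50–66 m

Compute the density gradient over each adjacent pair:
  50–66 m: Δρ/Δz = 0.66/16 = 0.041 kg m⁻⁴
  66–85 m: Δρ/Δz = 0.21/19 = 0.011 kg m⁻⁴
  85–166 m: Δρ/Δz = 1.99/81 = 0.025 kg m⁻⁴
The largest gradient is in the 50–66 m interval — the pycnocline.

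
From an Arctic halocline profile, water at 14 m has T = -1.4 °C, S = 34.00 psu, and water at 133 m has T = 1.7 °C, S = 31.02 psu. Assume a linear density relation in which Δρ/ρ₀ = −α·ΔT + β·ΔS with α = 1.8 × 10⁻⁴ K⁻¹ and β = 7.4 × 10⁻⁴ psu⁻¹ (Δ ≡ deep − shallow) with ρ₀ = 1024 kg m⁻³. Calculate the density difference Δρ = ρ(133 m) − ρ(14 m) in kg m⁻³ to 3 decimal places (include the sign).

ΔT = +3.1 K, ΔS = -2.98 psu (deep − shallow).
Δρ/ρ₀ = −(1.8 × 10⁻⁴)(+3.1) + (7.4 × 10⁻⁴)(-2.98) = -2.7632 × 10⁻³.
Δρ = 1024 × (-2.7632 × 10⁻³) = -2.830 kg m⁻³.
Negative Δρ: lighter below, statically unstable.

-2.830 kg m⁻³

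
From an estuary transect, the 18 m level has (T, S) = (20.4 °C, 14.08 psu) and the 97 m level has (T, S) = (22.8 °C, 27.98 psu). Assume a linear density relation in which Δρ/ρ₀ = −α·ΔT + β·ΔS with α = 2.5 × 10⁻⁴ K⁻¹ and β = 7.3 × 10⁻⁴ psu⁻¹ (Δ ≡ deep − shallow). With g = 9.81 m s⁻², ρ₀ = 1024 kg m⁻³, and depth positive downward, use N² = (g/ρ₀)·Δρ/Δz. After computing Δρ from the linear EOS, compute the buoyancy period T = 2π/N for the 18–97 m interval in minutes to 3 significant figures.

ΔT = +2.4 K, ΔS = +13.90 psu (deep − shallow).
Δρ/ρ₀ = −αΔT + βΔS = -6.00 × 10⁻⁴ + 0.010147 = 9.547 × 10⁻³, so Δρ ≈ 9.776 kg m⁻³.
N² = (g/ρ₀)·Δρ/Δz = g·(Δρ/ρ₀)/Δz = 9.81 × 9.547 × 10⁻³ / 79 = 1.1855 × 10⁻³ s⁻².
N = √(1.1855 × 10⁻³) = 0.034431 rad s⁻¹ → T = 2π/N = 182.49 s = 3.0415 min ≈ 3.04 min.

3.04 min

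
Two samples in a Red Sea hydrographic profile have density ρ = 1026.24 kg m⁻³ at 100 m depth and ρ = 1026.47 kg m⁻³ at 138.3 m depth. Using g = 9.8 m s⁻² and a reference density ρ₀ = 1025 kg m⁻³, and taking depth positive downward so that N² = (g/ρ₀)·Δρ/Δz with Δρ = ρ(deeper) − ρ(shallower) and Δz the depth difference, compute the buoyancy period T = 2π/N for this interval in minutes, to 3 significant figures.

Δρ = 1026.47 − 1026.24 = 0.23 kg m⁻³ over Δz = 138.3 − 100 = 38.3 m.
N² = (9.8/1025) × (0.23/38.3) = 5.7416 × 10⁻⁵ s⁻².
N = √(5.7416 × 10⁻⁵) = 7.5773 × 10⁻³ rad s⁻¹, so T = 2π/N = 829.21 s = 13.820 min ≈ 13.8 min.

13.8 min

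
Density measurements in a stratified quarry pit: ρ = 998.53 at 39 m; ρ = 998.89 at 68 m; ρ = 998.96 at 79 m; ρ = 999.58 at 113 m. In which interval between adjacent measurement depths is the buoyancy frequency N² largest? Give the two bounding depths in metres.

79–113 m

Compute the density gradient over each adjacent pair:
  39–68 m: Δρ/Δz = 0.36/29 = 0.012 kg m⁻⁴
  68–79 m: Δρ/Δz = 0.07/11 = 6.4 × 10⁻³ kg m⁻⁴
  79–113 m: Δρ/Δz = 0.62/34 = 0.018 kg m⁻⁴
The largest gradient is in the 79–113 m interval — the pycnocline.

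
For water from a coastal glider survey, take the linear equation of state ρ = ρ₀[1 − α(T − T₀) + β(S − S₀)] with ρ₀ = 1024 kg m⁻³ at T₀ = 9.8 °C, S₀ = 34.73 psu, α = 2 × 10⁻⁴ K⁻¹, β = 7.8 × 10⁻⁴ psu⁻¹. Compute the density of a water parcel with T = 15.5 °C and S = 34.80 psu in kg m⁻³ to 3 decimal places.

1022.889 kg m⁻³

T − T₀ = +5.7 K, S − S₀ = +0.07 psu.
Bracket = 1 − α·(+5.7) + β·(+0.07) = 1 + (-1.0854 × 10⁻³) = 0.9989146.
ρ = 1024 × 0.9989146 = 1022.889 kg m⁻³.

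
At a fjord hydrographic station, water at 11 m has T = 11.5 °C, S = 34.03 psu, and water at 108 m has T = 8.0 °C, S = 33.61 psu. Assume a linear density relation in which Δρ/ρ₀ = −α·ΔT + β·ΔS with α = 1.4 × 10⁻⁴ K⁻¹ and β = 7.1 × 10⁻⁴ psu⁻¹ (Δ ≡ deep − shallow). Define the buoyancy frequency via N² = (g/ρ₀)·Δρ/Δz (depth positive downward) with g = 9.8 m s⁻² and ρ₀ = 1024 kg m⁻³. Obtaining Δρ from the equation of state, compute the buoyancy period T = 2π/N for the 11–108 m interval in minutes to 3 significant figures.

ΔT = -3.5 K, ΔS = -0.42 psu (deep − shallow).
Δρ/ρ₀ = −αΔT + βΔS = 4.90 × 10⁻⁴ − 2.982 × 10⁻⁴ = 1.918 × 10⁻⁴, so Δρ ≈ 0.1964 kg m⁻³.
N² = (g/ρ₀)·Δρ/Δz = g·(Δρ/ρ₀)/Δz = 9.8 × 1.918 × 10⁻⁴ / 97 = 1.9378 × 10⁻⁵ s⁻².
N = √(1.9378 × 10⁻⁵) = 4.4020 × 10⁻³ rad s⁻¹ → T = 2π/N = 1.4273 × 10³ s = 23.788 min ≈ 23.8 min.

23.8 min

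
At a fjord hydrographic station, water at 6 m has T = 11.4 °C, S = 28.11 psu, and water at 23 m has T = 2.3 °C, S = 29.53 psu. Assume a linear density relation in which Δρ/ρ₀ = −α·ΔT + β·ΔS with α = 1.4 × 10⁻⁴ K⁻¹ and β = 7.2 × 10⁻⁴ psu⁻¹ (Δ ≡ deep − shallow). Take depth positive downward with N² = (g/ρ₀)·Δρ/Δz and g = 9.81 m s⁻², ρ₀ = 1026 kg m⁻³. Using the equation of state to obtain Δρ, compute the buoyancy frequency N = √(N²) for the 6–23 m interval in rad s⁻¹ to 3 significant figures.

0.0364 rad s⁻¹

ΔT = -9.1 K, ΔS = +1.42 psu (deep − shallow).
Δρ/ρ₀ = −αΔT + βΔS = 1.274 × 10⁻³ + 1.0224 × 10⁻³ = 2.2964 × 10⁻³, so Δρ ≈ 2.356 kg m⁻³.
N² = (g/ρ₀)·Δρ/Δz = g·(Δρ/ρ₀)/Δz = 9.81 × 2.2964 × 10⁻³ / 17 = 1.3252 × 10⁻³ s⁻².
N = √(1.3252 × 10⁻³) = 0.036403 rad s⁻¹ ≈ 0.0364 rad s⁻¹.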